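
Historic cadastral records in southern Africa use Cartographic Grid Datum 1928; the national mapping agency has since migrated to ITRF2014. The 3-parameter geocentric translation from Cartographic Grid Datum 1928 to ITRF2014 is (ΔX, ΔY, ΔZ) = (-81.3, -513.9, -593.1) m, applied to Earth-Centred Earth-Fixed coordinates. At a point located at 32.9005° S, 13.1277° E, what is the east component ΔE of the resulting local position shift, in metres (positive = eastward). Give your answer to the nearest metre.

ΔE = -482 m

The local east axis at (φ, λ) is (−sin λ, cos λ, 0), so ΔE = −sin(13.1277°)·(-81.3) + cos(13.1277°)·(-513.9) = -482.00 m.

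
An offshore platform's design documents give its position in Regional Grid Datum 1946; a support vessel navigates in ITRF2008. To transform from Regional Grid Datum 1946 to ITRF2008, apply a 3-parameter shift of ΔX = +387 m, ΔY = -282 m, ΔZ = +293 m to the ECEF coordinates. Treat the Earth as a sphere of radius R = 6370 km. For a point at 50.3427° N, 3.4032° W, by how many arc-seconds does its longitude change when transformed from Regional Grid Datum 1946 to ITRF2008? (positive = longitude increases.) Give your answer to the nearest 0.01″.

sin φ = 0.769875, cos φ = 0.638194, sin λ = -0.059362, cos λ = 0.998237.
East component: ΔE = −sin λ·ΔX + cos λ·ΔY = −(-0.059362)(387) + (0.998237)(-282) = -258.53 m.
1° of latitude spans πR/180 = 111177 m; at latitude φ, 1° of longitude spans that × cos φ = 70952.8 m, so Δλ = -258.53 / 70952.8 × 3600 = -13.117″.

Δλ = -13.12″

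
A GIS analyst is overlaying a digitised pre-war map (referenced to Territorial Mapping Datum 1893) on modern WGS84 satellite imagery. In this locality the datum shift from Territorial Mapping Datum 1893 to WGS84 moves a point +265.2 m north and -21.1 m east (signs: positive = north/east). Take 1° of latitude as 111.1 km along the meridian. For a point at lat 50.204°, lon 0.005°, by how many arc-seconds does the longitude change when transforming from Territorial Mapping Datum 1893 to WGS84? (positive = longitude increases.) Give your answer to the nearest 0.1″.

At latitude 50.204°, cos φ = 0.640056.
1° of longitude at this latitude = 111.1 × cos φ = 71.11 km, so Δλ = -21.1 / 71110.2 = -0.0002967° = -1.068″.

Δλ = -1.1″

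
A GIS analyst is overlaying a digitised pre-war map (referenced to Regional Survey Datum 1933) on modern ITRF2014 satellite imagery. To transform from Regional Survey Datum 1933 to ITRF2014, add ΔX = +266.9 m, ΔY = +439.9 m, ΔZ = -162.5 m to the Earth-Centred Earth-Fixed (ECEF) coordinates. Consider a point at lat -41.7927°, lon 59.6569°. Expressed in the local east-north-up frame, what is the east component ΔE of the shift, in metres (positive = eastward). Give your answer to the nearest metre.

ΔE = -8 m

The local east axis at (φ, λ) is (−sin λ, cos λ, 0), so ΔE = −sin(59.6569°)·266.9 + cos(59.6569°)·439.9 = -8.11 m.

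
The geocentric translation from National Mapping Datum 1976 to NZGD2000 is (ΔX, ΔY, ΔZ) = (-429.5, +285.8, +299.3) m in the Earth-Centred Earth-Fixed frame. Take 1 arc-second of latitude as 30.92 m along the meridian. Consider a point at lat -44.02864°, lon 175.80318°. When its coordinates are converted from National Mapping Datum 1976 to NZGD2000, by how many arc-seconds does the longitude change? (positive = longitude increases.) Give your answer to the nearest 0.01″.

sin φ = -0.695018, cos φ = 0.718992, sin λ = 0.073183, cos λ = -0.997319.
East component: ΔE = −sin λ·ΔX + cos λ·ΔY = −(0.073183)(-429.5) + (-0.997319)(285.8) = -253.60 m.
1° of latitude spans 3600 × 30.92 = 111312 m; at latitude φ, 1° of longitude spans that × cos φ = 80032.5 m, so Δλ = -253.60 / 80032.5 × 3600 = -11.407″.

Δλ = -11.41″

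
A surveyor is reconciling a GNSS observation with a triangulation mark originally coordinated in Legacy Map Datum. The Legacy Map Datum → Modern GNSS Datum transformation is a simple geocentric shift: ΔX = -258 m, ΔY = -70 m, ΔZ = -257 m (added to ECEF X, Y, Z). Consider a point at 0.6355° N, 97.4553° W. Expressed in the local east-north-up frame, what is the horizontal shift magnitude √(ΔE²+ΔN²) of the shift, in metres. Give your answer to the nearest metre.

357 m

At φ = 0.6355°, λ = -97.4553°: sin φ = 0.011091, cos φ = 0.999938, sin λ = -0.991546, cos λ = -0.129753.
ΔE = −sin λ·ΔX + cos λ·ΔY = −(-0.991546)·(-258) + (-0.129753)·(-70) = -246.74 m.
ΔN = −sin φ cos λ·ΔX − sin φ sin λ·ΔY + cos φ·ΔZ = −(0.011091)(-0.129753)(-258) − (0.011091)(-0.991546)(-70) + (0.999938)(-257) = -258.13 m.
Horizontal magnitude = √(ΔE² + ΔN²) = √((-246.74)² + (-258.13)²) = 357.08 m.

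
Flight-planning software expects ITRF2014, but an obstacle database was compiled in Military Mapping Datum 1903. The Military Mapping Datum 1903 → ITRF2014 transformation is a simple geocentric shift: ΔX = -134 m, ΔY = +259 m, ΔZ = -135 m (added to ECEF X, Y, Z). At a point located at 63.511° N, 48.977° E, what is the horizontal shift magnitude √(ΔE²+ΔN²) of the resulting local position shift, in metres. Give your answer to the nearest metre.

At φ = 63.511°, λ = 48.977°: sin φ = 0.895020, cos φ = 0.446026, sin λ = 0.754446, cos λ = 0.656362.
ΔE = −sin λ·ΔX + cos λ·ΔY = −(0.754446)·(-134) + (0.656362)·(259) = 271.09 m.
ΔN = −sin φ cos λ·ΔX − sin φ sin λ·ΔY + cos φ·ΔZ = −(0.895020)(0.656362)(-134) − (0.895020)(0.754446)(259) + (0.446026)(-135) = -156.38 m.
Horizontal magnitude = √(ΔE² + ΔN²) = √(271.09² + (-156.38)²) = 312.97 m.

313 m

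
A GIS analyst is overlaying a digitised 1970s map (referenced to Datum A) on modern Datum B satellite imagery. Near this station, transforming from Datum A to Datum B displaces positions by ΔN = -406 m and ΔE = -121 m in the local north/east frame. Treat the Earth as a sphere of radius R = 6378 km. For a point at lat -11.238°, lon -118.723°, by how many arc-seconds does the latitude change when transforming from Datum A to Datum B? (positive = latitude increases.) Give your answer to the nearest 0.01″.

Δφ = -13.13″

On a sphere of radius R, 1 rad of latitude = R, so Δφ = ΔN / R = -406.0 / 6378000 = -6.3656e-05 rad = -13.130″.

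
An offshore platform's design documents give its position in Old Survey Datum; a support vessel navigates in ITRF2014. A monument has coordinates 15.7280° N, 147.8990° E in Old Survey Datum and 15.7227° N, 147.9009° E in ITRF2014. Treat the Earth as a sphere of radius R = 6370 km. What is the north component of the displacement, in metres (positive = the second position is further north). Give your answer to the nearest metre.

ΔN = -589 m

Δφ = 15.7227° − 15.7280° = -0.0053°; Δλ = 147.9009° − 147.8990° = +0.0019°.
1° along a meridian = πR/180 = 111177 m.
ΔN = Δφ × 111177 = -589.2 m; ΔE = Δλ × 111177 × cos(15.7280°) = +0.0019 × 111177 × 0.962559 = 203.3 m.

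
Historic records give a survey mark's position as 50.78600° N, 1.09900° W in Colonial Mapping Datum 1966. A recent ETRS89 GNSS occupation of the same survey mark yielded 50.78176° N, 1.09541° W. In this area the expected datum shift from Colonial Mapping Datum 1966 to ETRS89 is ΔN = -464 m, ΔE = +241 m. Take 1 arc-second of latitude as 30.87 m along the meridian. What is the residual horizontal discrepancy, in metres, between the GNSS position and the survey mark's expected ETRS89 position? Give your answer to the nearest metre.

13 m

Observed coordinate differences: Δφ = -0.00424°, Δλ = +0.00359°.
Converting to metres (1° lat = 111132 m, cos φ = 0.632219): observed ΔN = -471.2 m, observed ΔE = 252.2 m.
Subtracting the expected shift leaves a residual of -471.2 − (-464) = -7.2 m north and 252.2 − (241) = 11.2 m east.
Residual distance = √((-7.2)² + 11.2²) = 13.3 m.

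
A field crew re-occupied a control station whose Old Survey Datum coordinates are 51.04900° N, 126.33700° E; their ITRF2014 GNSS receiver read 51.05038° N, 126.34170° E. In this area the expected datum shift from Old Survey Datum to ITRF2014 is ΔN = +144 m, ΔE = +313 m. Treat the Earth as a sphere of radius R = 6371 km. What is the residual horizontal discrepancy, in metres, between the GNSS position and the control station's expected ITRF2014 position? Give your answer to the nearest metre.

18 m

Observed coordinate differences: Δφ = +0.00138°, Δλ = +0.00470°.
Converting to metres (1° lat = 111195 m, cos φ = 0.628656): observed ΔN = 153.4 m, observed ΔE = 328.5 m.
Subtracting the expected shift leaves a residual of 153.4 − (144) = 9.4 m north and 328.5 − (313) = 15.5 m east.
Residual distance = √(9.4² + 15.5²) = 18.2 m.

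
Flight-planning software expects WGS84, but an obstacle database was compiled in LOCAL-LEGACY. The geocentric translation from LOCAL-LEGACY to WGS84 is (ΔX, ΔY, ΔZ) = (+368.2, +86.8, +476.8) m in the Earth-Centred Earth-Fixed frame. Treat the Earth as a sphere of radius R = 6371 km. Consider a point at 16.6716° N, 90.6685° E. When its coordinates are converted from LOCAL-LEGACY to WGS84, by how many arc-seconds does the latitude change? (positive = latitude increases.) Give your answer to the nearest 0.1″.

Δφ = 14.0″

sin φ = 0.286886, cos φ = 0.957965, sin λ = 0.999932, cos λ = -0.011667.
North component: ΔN = −sin φ cos λ·ΔX − sin φ sin λ·ΔY + cos φ·ΔZ = −(0.286886)(-0.011667)(368.2) − (0.286886)(0.999932)(86.8) + (0.957965)(476.8) = 433.09 m.
1° of latitude spans πR/180 = 111195 m, so Δφ = 433.09 / 111195 × 3600 = 14.022″.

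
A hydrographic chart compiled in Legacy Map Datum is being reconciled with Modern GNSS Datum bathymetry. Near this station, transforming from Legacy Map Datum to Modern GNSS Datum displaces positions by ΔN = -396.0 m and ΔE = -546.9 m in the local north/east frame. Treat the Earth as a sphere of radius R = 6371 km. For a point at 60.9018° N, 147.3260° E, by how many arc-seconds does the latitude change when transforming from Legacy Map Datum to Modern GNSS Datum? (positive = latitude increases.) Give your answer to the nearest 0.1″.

On a sphere of radius R, 1 rad of latitude = R, so Δφ = ΔN / R = -396.0 / 6371000 = -6.2157e-05 rad = -12.821″.

Δφ = -12.8″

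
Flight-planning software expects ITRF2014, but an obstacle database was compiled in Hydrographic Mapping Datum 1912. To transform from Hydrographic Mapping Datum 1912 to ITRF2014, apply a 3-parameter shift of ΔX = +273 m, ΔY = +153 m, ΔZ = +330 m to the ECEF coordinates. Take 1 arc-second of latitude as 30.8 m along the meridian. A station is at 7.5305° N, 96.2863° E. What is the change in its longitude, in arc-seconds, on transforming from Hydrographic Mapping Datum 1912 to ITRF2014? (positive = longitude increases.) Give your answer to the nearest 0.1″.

sin φ = 0.131054, cos φ = 0.991375, sin λ = 0.993987, cos λ = -0.109497.
East component: ΔE = −sin λ·ΔX + cos λ·ΔY = −(0.993987)(273) + (-0.109497)(153) = -288.11 m.
1° of latitude spans 3600 × 30.80 = 110880 m; at latitude φ, 1° of longitude spans that × cos φ = 109923.7 m, so Δλ = -288.11 / 109923.7 × 3600 = -9.436″.

Δλ = -9.4″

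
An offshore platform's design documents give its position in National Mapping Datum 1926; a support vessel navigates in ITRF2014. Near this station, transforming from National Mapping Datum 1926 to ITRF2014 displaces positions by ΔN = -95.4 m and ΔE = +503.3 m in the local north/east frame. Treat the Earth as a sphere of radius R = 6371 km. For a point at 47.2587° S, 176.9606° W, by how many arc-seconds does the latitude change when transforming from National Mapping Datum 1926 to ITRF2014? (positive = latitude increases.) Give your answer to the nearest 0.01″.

Δφ = -3.09″

On a sphere of radius R, 1 rad of latitude = R, so Δφ = ΔN / R = -95.4 / 6371000 = -1.4974e-05 rad = -3.089″.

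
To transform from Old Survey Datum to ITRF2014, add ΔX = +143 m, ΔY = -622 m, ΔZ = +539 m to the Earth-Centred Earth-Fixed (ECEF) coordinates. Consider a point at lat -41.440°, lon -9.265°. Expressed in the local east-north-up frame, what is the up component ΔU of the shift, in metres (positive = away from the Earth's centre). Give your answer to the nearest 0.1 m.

At φ = -41.440°, λ = -9.265°: sin φ = -0.661835, cos φ = 0.749649, sin λ = -0.161001, cos λ = 0.986954.
ΔU = cos φ cos λ·ΔX + cos φ sin λ·ΔY + sin φ·ΔZ = (0.749649)(0.986954)(143) + (0.749649)(-0.161001)(-622) + (-0.661835)(539) = -175.86 m.

ΔU = -175.9 m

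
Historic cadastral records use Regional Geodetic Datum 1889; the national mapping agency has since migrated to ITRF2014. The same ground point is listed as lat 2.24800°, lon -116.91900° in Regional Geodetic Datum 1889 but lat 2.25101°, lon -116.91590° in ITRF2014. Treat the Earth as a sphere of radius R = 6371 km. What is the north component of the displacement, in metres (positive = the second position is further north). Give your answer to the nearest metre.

Δφ = 2.25101° − 2.24800° = +0.00301°; Δλ = -116.91590° − -116.91900° = +0.00310°.
1° along a meridian = πR/180 = 111195 m.
ΔN = Δφ × 111195 = 334.7 m; ΔE = Δλ × 111195 × cos(2.24800°) = +0.00310 × 111195 × 0.999230 = 344.4 m.

ΔN = 335 m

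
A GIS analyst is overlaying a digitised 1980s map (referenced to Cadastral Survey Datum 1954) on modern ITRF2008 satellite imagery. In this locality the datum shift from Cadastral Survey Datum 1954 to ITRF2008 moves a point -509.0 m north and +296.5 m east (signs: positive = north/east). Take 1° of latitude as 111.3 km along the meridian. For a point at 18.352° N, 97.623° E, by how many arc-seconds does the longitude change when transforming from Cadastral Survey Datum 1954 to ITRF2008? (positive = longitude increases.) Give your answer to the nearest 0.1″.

Δλ = 10.1″

At latitude 18.352°, cos φ = 0.949140.
1° of longitude at this latitude = 111.3 × cos φ = 105.64 km, so Δλ = 296.5 / 105639.3 = 0.0028067° = 10.104″.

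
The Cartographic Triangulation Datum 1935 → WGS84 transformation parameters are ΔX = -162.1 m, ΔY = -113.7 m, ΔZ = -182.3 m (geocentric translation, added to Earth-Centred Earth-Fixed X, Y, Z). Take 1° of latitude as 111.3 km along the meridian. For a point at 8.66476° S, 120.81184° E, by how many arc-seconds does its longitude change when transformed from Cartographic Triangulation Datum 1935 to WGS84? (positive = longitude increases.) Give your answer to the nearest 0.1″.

Δλ = 6.5″

sin φ = -0.150653, cos φ = 0.988587, sin λ = 0.858854, cos λ = -0.512220.
East component: ΔE = −sin λ·ΔX + cos λ·ΔY = −(0.858854)(-162.1) + (-0.512220)(-113.7) = 197.46 m.
1° of latitude spans 111300 m; at latitude φ, 1° of longitude spans that × cos φ = 110029.7 m, so Δλ = 197.46 / 110029.7 × 3600 = 6.461″.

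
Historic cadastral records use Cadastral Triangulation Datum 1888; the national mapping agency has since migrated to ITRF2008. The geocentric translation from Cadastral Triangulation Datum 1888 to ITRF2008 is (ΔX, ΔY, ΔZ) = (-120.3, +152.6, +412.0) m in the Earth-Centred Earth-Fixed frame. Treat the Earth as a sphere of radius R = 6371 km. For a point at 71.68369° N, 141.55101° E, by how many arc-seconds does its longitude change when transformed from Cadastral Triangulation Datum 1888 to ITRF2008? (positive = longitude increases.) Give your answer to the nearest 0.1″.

sin φ = 0.949336, cos φ = 0.314263, sin λ = 0.621818, cos λ = -0.783162.
East component: ΔE = −sin λ·ΔX + cos λ·ΔY = −(0.621818)(-120.3) + (-0.783162)(152.6) = -44.71 m.
1° of latitude spans πR/180 = 111195 m; at latitude φ, 1° of longitude spans that × cos φ = 34944.4 m, so Δλ = -44.71 / 34944.4 × 3600 = -4.606″.

Δλ = -4.6″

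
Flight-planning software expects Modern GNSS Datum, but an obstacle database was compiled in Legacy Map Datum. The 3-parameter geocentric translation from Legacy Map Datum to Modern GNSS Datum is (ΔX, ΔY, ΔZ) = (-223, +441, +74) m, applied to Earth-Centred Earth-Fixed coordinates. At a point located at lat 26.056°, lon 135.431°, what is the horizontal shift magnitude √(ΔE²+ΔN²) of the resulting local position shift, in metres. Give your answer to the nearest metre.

210 m

The local east axis at (φ, λ) is (−sin λ, cos λ, 0), so ΔE = −sin(135.431°)·(-223) + cos(135.431°)·441 = -157.68 m.
The local north axis is (−sin φ cos λ, −sin φ sin λ, cos φ), giving ΔN = -69.782 − 135.939 + 66.479 = -139.24 m.
Horizontal magnitude = √(ΔE² + ΔN²) = √((-157.68)² + (-139.24)²) = 210.36 m.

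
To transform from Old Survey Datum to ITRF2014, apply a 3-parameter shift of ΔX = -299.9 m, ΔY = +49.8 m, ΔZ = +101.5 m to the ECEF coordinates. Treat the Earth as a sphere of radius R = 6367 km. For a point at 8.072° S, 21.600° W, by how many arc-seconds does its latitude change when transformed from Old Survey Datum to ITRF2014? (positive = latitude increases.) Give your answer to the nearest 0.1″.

sin φ = -0.140417, cos φ = 0.990092, sin λ = -0.368125, cos λ = 0.929776.
North component: ΔN = −sin φ cos λ·ΔX − sin φ sin λ·ΔY + cos φ·ΔZ = −(-0.140417)(0.929776)(-299.9) − (-0.140417)(-0.368125)(49.8) + (0.990092)(101.5) = 58.77 m.
1° of latitude spans πR/180 = 111125 m, so Δφ = 58.77 / 111125 × 3600 = 1.904″.

Δφ = 1.9″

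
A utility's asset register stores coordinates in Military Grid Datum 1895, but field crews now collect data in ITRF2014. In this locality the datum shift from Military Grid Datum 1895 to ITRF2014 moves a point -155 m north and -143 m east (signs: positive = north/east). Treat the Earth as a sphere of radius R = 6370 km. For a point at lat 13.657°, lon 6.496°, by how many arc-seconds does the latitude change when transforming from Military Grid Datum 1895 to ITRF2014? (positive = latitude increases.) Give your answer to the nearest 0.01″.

On a sphere of radius R, 1 rad of latitude = R, so Δφ = ΔN / R = -155.0 / 6370000 = -2.4333e-05 rad = -5.019″.

Δφ = -5.02″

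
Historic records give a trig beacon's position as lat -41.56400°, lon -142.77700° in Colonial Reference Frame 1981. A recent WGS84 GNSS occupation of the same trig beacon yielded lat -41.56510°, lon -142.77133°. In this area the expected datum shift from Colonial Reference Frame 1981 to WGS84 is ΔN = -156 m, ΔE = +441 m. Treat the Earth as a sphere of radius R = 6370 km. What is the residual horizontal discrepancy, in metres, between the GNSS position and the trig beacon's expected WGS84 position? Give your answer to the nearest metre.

Observed coordinate differences: Δφ = -0.00110°, Δλ = +0.00567°.
Converting to metres (1° lat = 111177 m, cos φ = 0.748215): observed ΔN = -122.3 m, observed ΔE = 471.7 m.
Subtracting the expected shift leaves a residual of -122.3 − (-156) = 33.7 m north and 471.7 − (441) = 30.7 m east.
Residual distance = √(33.7² + 30.7²) = 45.6 m.

46 m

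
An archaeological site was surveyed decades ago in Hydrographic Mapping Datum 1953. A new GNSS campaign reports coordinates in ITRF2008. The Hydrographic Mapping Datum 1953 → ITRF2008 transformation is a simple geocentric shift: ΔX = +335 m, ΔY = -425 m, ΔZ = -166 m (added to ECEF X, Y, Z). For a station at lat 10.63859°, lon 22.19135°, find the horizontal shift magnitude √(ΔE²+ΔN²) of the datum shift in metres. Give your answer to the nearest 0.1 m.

At φ = 10.63859°, λ = 22.19135°: sin φ = 0.184613, cos φ = 0.982811, sin λ = 0.377701, cos λ = 0.925928.
ΔE = −sin λ·ΔX + cos λ·ΔY = −(0.377701)·(335) + (0.925928)·(-425) = -520.05 m.
ΔN = −sin φ cos λ·ΔX − sin φ sin λ·ΔY + cos φ·ΔZ = −(0.184613)(0.925928)(335) − (0.184613)(0.377701)(-425) + (0.982811)(-166) = -190.78 m.
Horizontal magnitude = √(ΔE² + ΔN²) = √((-520.05)² + (-190.78)²) = 553.94 m.

553.9 m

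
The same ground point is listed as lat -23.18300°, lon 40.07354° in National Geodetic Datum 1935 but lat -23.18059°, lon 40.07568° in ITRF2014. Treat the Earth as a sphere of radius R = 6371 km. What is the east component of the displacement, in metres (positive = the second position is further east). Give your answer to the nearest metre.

ΔE = 219 m

Δφ = -23.18059° − -23.18300° = +0.00241°; Δλ = 40.07568° − 40.07354° = +0.00214°.
1° along a meridian = πR/180 = 111195 m.
ΔN = Δφ × 111195 = 268.0 m; ΔE = Δλ × 111195 × cos(-23.18300°) = +0.00214 × 111195 × 0.919252 = 218.7 m.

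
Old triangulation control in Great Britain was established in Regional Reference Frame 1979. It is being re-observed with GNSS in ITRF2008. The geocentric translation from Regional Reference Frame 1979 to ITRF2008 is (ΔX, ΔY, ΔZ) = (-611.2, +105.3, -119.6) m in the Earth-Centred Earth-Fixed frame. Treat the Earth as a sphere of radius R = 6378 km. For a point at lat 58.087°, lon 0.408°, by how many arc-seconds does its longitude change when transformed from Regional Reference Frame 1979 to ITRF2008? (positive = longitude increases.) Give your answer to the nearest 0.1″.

Δλ = 6.7″

sin φ = 0.848852, cos φ = 0.528631, sin λ = 0.007121, cos λ = 0.999975.
East component: ΔE = −sin λ·ΔX + cos λ·ΔY = −(0.007121)(-611.2) + (0.999975)(105.3) = 109.65 m.
1° of latitude spans πR/180 = 111317 m; at latitude φ, 1° of longitude spans that × cos φ = 58845.7 m, so Δλ = 109.65 / 58845.7 × 3600 = 6.708″.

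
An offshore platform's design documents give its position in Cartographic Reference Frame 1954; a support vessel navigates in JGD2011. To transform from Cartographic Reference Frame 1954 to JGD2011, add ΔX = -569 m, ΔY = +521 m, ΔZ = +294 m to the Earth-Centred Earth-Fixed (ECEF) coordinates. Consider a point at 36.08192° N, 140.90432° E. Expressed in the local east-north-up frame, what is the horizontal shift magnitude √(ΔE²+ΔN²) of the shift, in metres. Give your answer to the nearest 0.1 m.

At φ = 36.08192°, λ = 140.90432°: sin φ = 0.588941, cos φ = 0.808176, sin λ = 0.630617, cos λ = -0.776094.
ΔE = −sin λ·ΔX + cos λ·ΔY = −(0.630617)·(-569) + (-0.776094)·(521) = -45.52 m.
ΔN = −sin φ cos λ·ΔX − sin φ sin λ·ΔY + cos φ·ΔZ = −(0.588941)(-0.776094)(-569) − (0.588941)(0.630617)(521) + (0.808176)(294) = -215.97 m.
Horizontal magnitude = √(ΔE² + ΔN²) = √((-45.52)² + (-215.97)²) = 220.71 m.

220.7 m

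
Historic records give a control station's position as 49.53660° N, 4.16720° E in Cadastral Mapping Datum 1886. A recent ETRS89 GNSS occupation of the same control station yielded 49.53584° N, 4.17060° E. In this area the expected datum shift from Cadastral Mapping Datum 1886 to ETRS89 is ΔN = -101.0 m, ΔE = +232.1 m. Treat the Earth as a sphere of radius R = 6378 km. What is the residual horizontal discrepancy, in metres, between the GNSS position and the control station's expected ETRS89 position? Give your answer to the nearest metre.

21 m

Observed coordinate differences: Δφ = -0.00076°, Δλ = +0.00340°.
Converting to metres (1° lat = 111317 m, cos φ = 0.648962): observed ΔN = -84.6 m, observed ΔE = 245.6 m.
Subtracting the expected shift leaves a residual of -84.6 − (-101.0) = 16.4 m north and 245.6 − (232.1) = 13.5 m east.
Residual distance = √(16.4² + 13.5²) = 21.3 m.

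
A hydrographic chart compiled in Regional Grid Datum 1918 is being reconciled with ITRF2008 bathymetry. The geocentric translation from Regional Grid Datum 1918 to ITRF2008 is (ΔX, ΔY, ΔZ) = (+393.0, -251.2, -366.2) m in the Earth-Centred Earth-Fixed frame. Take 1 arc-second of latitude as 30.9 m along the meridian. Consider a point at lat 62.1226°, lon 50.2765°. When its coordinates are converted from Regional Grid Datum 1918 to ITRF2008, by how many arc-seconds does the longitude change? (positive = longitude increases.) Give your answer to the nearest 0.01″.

sin φ = 0.883950, cos φ = 0.467581, sin λ = 0.769137, cos λ = 0.639083.
East component: ΔE = −sin λ·ΔX + cos λ·ΔY = −(0.769137)(393.0) + (0.639083)(-251.2) = -462.81 m.
1° of latitude spans 3600 × 30.90 = 111240 m; at latitude φ, 1° of longitude spans that × cos φ = 52013.7 m, so Δλ = -462.81 / 52013.7 × 3600 = -32.032″.

Δλ = -32.03″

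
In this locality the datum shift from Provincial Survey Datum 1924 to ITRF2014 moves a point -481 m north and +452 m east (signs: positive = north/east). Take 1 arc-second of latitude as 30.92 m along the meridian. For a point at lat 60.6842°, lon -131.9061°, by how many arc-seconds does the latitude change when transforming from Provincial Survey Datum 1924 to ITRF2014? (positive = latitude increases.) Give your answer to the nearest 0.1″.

Δφ = -15.6″

1″ of latitude = 30.92 m, so Δφ = -481.0 / 30.92 = -15.556″.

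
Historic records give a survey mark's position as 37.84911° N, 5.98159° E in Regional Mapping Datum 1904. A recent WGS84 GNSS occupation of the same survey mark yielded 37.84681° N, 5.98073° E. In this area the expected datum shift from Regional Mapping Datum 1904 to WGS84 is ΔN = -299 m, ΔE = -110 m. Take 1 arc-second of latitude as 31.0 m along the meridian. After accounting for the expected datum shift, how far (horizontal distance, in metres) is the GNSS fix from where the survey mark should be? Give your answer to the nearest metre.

54 m

Observed coordinate differences: Δφ = -0.00230°, Δλ = -0.00086°.
Converting to metres (1° lat = 111600 m, cos φ = 0.789629): observed ΔN = -256.7 m, observed ΔE = -75.8 m.
Subtracting the expected shift leaves a residual of -256.7 − (-299) = 42.3 m north and -75.8 − (-110) = 34.2 m east.
Residual distance = √(42.3² + 34.2²) = 54.4 m.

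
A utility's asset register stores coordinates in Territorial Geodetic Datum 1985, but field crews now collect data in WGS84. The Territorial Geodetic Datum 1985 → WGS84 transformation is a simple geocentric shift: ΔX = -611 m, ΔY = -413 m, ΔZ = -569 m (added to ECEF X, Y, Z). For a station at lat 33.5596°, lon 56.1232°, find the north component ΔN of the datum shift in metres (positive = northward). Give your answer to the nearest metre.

At φ = 33.5596°, λ = 56.1232°: sin φ = 0.552804, cos φ = 0.833311, sin λ = 0.830238, cos λ = 0.557409.
ΔN = −sin φ cos λ·ΔX − sin φ sin λ·ΔY + cos φ·ΔZ = −(0.552804)(0.557409)(-611) − (0.552804)(0.830238)(-413) + (0.833311)(-569) = -96.33 m.

ΔN = -96 m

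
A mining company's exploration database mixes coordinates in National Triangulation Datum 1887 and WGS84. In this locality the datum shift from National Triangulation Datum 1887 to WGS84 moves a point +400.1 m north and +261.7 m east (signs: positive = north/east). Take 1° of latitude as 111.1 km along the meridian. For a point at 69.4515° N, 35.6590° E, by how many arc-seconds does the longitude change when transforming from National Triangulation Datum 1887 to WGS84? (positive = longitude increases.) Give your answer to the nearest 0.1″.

Δλ = 24.2″

At latitude 69.4515°, cos φ = 0.351000.
1° of longitude at this latitude = 111.1 × cos φ = 39.00 km, so Δλ = 261.7 / 38996.1 = 0.0067109° = 24.159″.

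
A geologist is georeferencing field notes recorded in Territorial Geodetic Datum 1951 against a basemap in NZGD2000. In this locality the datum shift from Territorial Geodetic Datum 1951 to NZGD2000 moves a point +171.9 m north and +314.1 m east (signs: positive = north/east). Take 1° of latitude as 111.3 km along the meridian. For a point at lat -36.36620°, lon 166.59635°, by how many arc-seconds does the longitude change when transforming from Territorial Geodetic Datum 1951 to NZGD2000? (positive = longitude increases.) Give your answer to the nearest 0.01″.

Δλ = 12.62″

At latitude -36.36620°, cos φ = 0.805244.
1° of longitude at this latitude = 111.3 × cos φ = 89.62 km, so Δλ = 314.1 / 89623.6 = 0.0035047° = 12.617″.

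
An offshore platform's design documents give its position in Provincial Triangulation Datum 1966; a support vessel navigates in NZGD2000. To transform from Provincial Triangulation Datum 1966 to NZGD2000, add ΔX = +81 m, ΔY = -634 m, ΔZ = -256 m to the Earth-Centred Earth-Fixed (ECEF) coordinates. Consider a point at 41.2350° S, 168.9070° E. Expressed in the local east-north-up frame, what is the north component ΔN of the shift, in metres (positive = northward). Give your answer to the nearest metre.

ΔN = -325 m

At φ = -41.2350°, λ = 168.9070°: sin φ = -0.659149, cos φ = 0.752012, sin λ = 0.192402, cos λ = -0.981316.
ΔN = −sin φ cos λ·ΔX − sin φ sin λ·ΔY + cos φ·ΔZ = −(-0.659149)(-0.981316)(81) − (-0.659149)(0.192402)(-634) + (0.752012)(-256) = -325.31 m.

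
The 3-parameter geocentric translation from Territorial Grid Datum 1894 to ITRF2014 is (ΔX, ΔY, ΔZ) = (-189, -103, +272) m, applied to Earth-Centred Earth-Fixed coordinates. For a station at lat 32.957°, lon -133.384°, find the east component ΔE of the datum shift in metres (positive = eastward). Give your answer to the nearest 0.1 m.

The local east axis at (φ, λ) is (−sin λ, cos λ, 0), so ΔE = −sin(-133.384°)·(-189) + cos(-133.384°)·(-103) = -66.61 m.

ΔE = -66.6 m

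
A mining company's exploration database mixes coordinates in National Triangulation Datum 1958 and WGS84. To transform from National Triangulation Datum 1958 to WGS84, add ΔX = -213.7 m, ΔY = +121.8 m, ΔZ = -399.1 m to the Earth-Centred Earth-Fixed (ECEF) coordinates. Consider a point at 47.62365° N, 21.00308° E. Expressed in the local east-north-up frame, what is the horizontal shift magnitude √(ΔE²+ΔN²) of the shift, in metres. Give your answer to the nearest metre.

245 m

At φ = 47.62365°, λ = 21.00308°: sin φ = 0.738734, cos φ = 0.673998, sin λ = 0.358418, cos λ = 0.933561.
ΔE = −sin λ·ΔX + cos λ·ΔY = −(0.358418)·(-213.7) + (0.933561)·(121.8) = 190.30 m.
ΔN = −sin φ cos λ·ΔX − sin φ sin λ·ΔY + cos φ·ΔZ = −(0.738734)(0.933561)(-213.7) − (0.738734)(0.358418)(121.8) + (0.673998)(-399.1) = -153.86 m.
Horizontal magnitude = √(ΔE² + ΔN²) = √(190.30² + (-153.86)²) = 244.72 m.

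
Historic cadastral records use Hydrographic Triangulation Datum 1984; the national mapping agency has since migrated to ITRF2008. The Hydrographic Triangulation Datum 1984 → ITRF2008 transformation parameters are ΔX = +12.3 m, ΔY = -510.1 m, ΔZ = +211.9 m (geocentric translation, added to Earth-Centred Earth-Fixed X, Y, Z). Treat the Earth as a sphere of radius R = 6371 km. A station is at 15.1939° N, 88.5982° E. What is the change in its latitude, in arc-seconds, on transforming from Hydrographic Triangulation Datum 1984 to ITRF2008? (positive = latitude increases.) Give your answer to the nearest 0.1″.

Δφ = 10.9″

sin φ = 0.262086, cos φ = 0.965044, sin λ = 0.999701, cos λ = 0.024464.
North component: ΔN = −sin φ cos λ·ΔX − sin φ sin λ·ΔY + cos φ·ΔZ = −(0.262086)(0.024464)(12.3) − (0.262086)(0.999701)(-510.1) + (0.965044)(211.9) = 338.06 m.
1° of latitude spans πR/180 = 111195 m, so Δφ = 338.06 / 111195 × 3600 = 10.945″.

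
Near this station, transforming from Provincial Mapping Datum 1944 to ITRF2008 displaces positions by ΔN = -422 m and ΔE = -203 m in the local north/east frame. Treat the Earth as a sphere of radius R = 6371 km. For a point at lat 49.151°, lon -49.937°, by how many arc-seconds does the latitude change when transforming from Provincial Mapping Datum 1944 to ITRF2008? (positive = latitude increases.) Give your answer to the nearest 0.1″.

On a sphere of radius R, 1 rad of latitude = R, so Δφ = ΔN / R = -422.0 / 6371000 = -6.6238e-05 rad = -13.662″.

Δφ = -13.7″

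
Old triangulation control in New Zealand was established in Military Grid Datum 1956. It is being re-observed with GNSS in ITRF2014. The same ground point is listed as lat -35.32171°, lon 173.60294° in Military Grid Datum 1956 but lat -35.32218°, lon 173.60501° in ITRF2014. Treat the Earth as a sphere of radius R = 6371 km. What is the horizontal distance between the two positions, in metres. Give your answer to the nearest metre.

Δφ = -35.32218° − -35.32171° = -0.00047°; Δλ = 173.60501° − 173.60294° = +0.00207°.
1° along a meridian = πR/180 = 111195 m.
ΔN = Δφ × 111195 = -52.3 m; ΔE = Δλ × 111195 × cos(-35.32171°) = +0.00207 × 111195 × 0.815919 = 187.8 m.
Distance = √(ΔE² + ΔN²) = √(187.8² + (-52.3)²) = 194.9 m.

195 m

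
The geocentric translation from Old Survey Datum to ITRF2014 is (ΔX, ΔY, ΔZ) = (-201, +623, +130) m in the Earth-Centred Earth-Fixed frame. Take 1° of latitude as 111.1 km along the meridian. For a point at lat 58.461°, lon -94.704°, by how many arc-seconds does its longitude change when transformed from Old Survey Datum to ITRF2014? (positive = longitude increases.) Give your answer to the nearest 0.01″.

Δλ = -15.57″

sin φ = 0.852284, cos φ = 0.523079, sin λ = -0.996632, cos λ = -0.082008.
East component: ΔE = −sin λ·ΔX + cos λ·ΔY = −(-0.996632)(-201) + (-0.082008)(623) = -251.41 m.
1° of latitude spans 111100 m; at latitude φ, 1° of longitude spans that × cos φ = 58114.1 m, so Δλ = -251.41 / 58114.1 × 3600 = -15.574″.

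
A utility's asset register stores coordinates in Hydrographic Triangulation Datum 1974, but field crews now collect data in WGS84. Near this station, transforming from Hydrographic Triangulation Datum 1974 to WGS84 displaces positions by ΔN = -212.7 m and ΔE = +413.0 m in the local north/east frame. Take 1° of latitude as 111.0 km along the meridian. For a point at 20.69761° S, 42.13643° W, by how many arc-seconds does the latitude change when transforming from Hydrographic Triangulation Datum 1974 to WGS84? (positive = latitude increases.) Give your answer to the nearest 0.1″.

Δφ = -6.9″

1° of latitude = 111.0 km, so Δφ = -212.7 / 111000 = -0.0019162° = -6.898″.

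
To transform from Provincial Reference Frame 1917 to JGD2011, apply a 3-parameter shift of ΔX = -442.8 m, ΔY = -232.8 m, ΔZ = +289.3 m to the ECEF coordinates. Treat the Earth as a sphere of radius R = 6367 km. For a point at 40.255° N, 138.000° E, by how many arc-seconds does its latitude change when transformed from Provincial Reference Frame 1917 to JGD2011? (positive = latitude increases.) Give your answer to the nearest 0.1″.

Δφ = 3.5″

sin φ = 0.646191, cos φ = 0.763176, sin λ = 0.669131, cos λ = -0.743145.
North component: ΔN = −sin φ cos λ·ΔX − sin φ sin λ·ΔY + cos φ·ΔZ = −(0.646191)(-0.743145)(-442.8) − (0.646191)(0.669131)(-232.8) + (0.763176)(289.3) = 108.81 m.
1° of latitude spans πR/180 = 111125 m, so Δφ = 108.81 / 111125 × 3600 = 3.525″.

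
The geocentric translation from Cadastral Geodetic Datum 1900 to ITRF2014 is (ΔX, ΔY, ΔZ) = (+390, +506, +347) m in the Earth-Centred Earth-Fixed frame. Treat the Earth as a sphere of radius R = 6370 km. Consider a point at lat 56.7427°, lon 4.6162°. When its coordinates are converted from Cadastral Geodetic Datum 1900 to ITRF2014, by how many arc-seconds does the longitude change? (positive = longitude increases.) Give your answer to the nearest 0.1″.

Δλ = 27.9″

sin φ = 0.836216, cos φ = 0.548400, sin λ = 0.080481, cos λ = 0.996756.
East component: ΔE = −sin λ·ΔX + cos λ·ΔY = −(0.080481)(390) + (0.996756)(506) = 472.97 m.
1° of latitude spans πR/180 = 111177 m; at latitude φ, 1° of longitude spans that × cos φ = 60969.7 m, so Δλ = 472.97 / 60969.7 × 3600 = 27.927″.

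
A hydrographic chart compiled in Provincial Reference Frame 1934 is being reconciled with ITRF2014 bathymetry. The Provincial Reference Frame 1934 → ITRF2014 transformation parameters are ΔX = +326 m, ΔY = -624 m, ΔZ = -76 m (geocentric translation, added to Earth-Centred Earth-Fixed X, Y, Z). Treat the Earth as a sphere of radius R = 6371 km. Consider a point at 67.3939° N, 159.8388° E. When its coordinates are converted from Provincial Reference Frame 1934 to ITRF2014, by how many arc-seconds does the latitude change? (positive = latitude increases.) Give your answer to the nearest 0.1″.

sin φ = 0.923169, cos φ = 0.384394, sin λ = 0.344663, cos λ = -0.938727.
North component: ΔN = −sin φ cos λ·ΔX − sin φ sin λ·ΔY + cos φ·ΔZ = −(0.923169)(-0.938727)(326) − (0.923169)(0.344663)(-624) + (0.384394)(-76) = 451.84 m.
1° of latitude spans πR/180 = 111195 m, so Δφ = 451.84 / 111195 × 3600 = 14.629″.

Δφ = 14.6″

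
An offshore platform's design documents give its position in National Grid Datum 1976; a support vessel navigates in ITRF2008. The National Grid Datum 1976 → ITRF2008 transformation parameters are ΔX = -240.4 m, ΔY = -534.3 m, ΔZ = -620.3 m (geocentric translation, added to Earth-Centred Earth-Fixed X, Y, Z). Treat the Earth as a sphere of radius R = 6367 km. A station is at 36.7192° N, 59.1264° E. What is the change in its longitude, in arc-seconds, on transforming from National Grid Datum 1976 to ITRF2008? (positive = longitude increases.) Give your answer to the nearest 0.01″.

sin φ = 0.597894, cos φ = 0.801575, sin λ = 0.858301, cos λ = 0.513146.
East component: ΔE = −sin λ·ΔX + cos λ·ΔY = −(0.858301)(-240.4) + (0.513146)(-534.3) = -67.84 m.
1° of latitude spans πR/180 = 111125 m; at latitude φ, 1° of longitude spans that × cos φ = 89075.1 m, so Δλ = -67.84 / 89075.1 × 3600 = -2.742″.

Δλ = -2.74″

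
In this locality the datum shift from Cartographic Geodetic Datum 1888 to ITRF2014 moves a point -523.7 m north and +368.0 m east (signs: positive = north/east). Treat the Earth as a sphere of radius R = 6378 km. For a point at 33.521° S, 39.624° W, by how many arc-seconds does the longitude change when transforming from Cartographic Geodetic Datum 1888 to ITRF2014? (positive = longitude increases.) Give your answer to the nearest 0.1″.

Δλ = 14.3″

At latitude -33.521°, cos φ = 0.833683.
One radian of longitude at latitude φ spans R cos φ, so Δλ = ΔE / (R cos φ) = 368.0 / (6378000 × 0.833683) = 6.9209e-05 rad = 14.275″.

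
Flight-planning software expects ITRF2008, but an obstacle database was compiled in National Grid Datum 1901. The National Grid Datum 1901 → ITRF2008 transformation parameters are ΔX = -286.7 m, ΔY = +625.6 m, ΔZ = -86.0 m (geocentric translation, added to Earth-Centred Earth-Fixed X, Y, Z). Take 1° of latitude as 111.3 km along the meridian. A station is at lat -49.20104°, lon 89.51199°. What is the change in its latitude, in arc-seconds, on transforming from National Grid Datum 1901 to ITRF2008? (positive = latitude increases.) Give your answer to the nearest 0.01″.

sin φ = -0.757007, cos φ = 0.653407, sin λ = 0.999964, cos λ = 0.008517.
North component: ΔN = −sin φ cos λ·ΔX − sin φ sin λ·ΔY + cos φ·ΔZ = −(-0.757007)(0.008517)(-286.7) − (-0.757007)(0.999964)(625.6) + (0.653407)(-86.0) = 415.52 m.
1° of latitude spans 111300 m, so Δφ = 415.52 / 111300 × 3600 = 13.440″.

Δφ = 13.44″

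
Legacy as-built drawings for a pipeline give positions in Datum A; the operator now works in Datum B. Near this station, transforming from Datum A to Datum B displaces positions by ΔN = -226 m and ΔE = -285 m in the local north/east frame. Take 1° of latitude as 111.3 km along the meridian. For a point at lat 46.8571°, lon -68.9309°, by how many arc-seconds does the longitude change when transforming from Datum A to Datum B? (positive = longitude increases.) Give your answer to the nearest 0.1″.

Δλ = -13.5″

At latitude 46.8571°, cos φ = 0.683820.
1° of longitude at this latitude = 111.3 × cos φ = 76.11 km, so Δλ = -285.0 / 76109.2 = -0.0037446° = -13.481″.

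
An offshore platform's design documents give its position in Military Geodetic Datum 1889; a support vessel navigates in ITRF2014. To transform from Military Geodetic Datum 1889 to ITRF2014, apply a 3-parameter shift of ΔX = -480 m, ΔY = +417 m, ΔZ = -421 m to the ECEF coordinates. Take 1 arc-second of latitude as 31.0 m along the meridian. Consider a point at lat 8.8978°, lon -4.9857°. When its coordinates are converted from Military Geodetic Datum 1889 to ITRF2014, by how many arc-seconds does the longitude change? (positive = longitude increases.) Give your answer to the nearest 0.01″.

sin φ = 0.154672, cos φ = 0.987966, sin λ = -0.086907, cos λ = 0.996216.
East component: ΔE = −sin λ·ΔX + cos λ·ΔY = −(-0.086907)(-480) + (0.996216)(417) = 373.71 m.
1° of latitude spans 3600 × 31.00 = 111600 m; at latitude φ, 1° of longitude spans that × cos φ = 110257.0 m, so Δλ = 373.71 / 110257.0 × 3600 = 12.202″.

Δλ = 12.20″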